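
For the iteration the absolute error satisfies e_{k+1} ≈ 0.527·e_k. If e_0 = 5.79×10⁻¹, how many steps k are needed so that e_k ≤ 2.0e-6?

After k steps, e_k ≈ 5.79×10⁻¹·0.527^k.
Need 0.527^k ≤ 2.0e-6/5.79×10⁻¹ = 3.45423e-06.
k ≥ ln(3.45423e-06)/ln(0.527) = -12.5759/-0.64055 = 19.633.
Smallest integer k = 20.

20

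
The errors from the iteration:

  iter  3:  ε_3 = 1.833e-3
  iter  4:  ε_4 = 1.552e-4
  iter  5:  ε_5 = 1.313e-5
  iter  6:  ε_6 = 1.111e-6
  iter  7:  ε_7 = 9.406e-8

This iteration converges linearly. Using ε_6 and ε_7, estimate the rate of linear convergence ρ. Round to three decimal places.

ρ ≈ ε_7/ε_6 = 9.406e-8/1.111e-6 = 0.08466

0.085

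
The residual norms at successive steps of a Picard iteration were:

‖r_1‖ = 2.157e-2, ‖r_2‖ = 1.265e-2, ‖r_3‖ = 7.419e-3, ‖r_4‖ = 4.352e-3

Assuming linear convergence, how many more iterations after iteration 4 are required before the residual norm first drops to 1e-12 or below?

42

Rate ρ ≈ ‖r_4‖/‖r_3‖ = 4.352e-3/7.419e-3 = 0.5866.
After j more steps, ‖r_{4+j}‖ ≈ 4.352e-3·ρ^j; need ρ^j ≤ 1e-12/4.352e-3 = 2.29779e-10.
j ≥ ln(2.29779e-10)/ln(0.5866) = -22.1939/-0.53341 = 41.608.
So 42 more iterations are needed.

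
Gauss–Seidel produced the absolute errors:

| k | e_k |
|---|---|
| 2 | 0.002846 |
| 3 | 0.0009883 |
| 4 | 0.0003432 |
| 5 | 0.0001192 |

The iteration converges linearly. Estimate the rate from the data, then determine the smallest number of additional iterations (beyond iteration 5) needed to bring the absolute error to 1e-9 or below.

Rate ρ ≈ e_5/e_4 = 0.0001192/0.0003432 = 0.3473.
After j more steps, e_{5+j} ≈ 0.0001192·ρ^j; need ρ^j ≤ 1e-9/0.0001192 = 8.38926e-06.
j ≥ ln(8.38926e-06)/ln(0.3473) = -11.6886/-1.05757 = 11.052.
So 12 more iterations are needed.

12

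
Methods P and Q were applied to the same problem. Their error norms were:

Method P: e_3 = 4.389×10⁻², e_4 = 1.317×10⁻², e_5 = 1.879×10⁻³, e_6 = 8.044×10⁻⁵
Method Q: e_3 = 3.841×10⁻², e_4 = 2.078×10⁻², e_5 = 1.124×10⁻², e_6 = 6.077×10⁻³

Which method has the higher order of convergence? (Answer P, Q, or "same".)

Method P: p ≈ ln(8.044×10⁻⁵/1.879×10⁻³)/ln(1.879×10⁻³/1.317×10⁻²) ≈ 1.62.
Method Q: p ≈ ln(6.077×10⁻³/1.124×10⁻²)/ln(1.124×10⁻²/2.078×10⁻²) ≈ 1.00.
Method P has the higher order (≈1.6 vs ≈1.0).

P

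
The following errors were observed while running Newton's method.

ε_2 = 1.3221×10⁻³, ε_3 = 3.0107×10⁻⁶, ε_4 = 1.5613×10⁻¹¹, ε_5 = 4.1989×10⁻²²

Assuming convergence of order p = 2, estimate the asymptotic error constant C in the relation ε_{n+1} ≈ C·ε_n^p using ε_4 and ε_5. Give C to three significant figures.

1.72

C ≈ ε_5 / ε_4^2
  = 4.1989×10⁻²² / (1.5613×10⁻¹¹)^2
  = 4.1989×10⁻²² / 2.43766e-22 ≈ 1.7225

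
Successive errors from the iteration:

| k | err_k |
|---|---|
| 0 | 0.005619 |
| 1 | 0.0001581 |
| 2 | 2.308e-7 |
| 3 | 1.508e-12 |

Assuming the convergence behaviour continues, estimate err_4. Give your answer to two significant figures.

First estimate the order: p ≈ ln(err_3/err_2) / ln(err_2/err_1) = ln(1.508e-12/2.308e-7)/ln(2.308e-7/0.0001581) = ln(6.5338e-06)/ln(0.00145984) ≈ 1.8284.
Then err_4 ≈ err_3·(err_3/err_2)^p = 1.508e-12·(6.5338e-06)^1.8284 = 1.508e-12·3.31169e-10 ≈ 4.994e-22.

5.0e-22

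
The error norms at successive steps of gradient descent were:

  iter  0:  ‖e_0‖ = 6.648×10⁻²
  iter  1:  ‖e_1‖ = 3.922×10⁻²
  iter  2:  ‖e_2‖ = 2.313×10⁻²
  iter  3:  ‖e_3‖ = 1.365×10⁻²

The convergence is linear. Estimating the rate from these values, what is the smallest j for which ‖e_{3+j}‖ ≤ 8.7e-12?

41

Rate ρ ≈ ‖e_3‖/‖e_2‖ = 1.365×10⁻²/2.313×10⁻² = 0.5901.
After j more steps, ‖e_{3+j}‖ ≈ 1.365×10⁻²·ρ^j; need ρ^j ≤ 8.7e-12/1.365×10⁻² = 6.37363e-10.
j ≥ ln(6.37363e-10)/ln(0.5901) = -21.1737/-0.52746 = 40.143.
So 41 more iterations are needed.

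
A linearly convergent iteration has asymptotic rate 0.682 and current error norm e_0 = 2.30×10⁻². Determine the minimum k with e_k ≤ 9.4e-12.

57

After k steps, e_k ≈ 2.30×10⁻²·0.682^k.
Need 0.682^k ≤ 9.4e-12/2.30×10⁻² = 4.08696e-10.
k ≥ ln(4.08696e-10)/ln(0.682) = -21.6180/-0.38273 = 56.484.
Smallest integer k = 57.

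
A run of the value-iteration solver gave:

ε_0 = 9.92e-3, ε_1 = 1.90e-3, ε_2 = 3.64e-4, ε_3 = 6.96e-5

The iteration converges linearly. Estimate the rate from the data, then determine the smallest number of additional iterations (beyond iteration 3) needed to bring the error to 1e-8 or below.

Rate ρ ≈ ε_3/ε_2 = 6.96e-5/3.64e-4 = 0.1912.
After j more steps, ε_{3+j} ≈ 6.96e-5·ρ^j; need ρ^j ≤ 1e-8/6.96e-5 = 0.000143678.
j ≥ ln(0.000143678)/ln(0.1912) = -8.8479/-1.65444 = 5.348.
So 6 more iterations are needed.

6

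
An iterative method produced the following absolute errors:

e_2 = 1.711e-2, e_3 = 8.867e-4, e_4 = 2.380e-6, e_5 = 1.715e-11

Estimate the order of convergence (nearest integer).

2

Consecutive ratios: e_5/e_4 = 1.715e-11/2.380e-6 = 7.20588e-06, e_4/e_3 = 2.380e-6/8.867e-4 = 0.00268411.
p ≈ ln(7.20588e-06)/ln(0.00268411) = -11.8406/-5.9204 ≈ 2.00.
So the convergence is quadratic (order 2).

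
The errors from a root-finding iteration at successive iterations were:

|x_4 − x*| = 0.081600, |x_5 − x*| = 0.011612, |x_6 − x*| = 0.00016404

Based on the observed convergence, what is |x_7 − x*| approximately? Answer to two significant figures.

1.5e-8

First estimate the order: p ≈ ln(|x_6 − x*|/|x_5 − x*|) / ln(|x_5 − x*|/|x_4 − x*|) = ln(0.00016404/0.011612)/ln(0.011612/0.081600) = ln(0.0141268)/ln(0.142304) ≈ 2.1847.
Then |x_7 − x*| ≈ |x_6 − x*|·(|x_6 − x*|/|x_5 − x*|)^p = 0.00016404·(0.0141268)^2.1847 = 0.00016404·9.08658e-05 ≈ 1.491e-08.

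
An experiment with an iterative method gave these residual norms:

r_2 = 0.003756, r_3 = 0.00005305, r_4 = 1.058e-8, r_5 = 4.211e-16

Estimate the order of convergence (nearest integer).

2

Consecutive ratios: r_5/r_4 = 4.211e-16/1.058e-8 = 3.98015e-08, r_4/r_3 = 1.058e-8/0.00005305 = 0.000199434.
p ≈ ln(3.98015e-08)/ln(0.000199434) = -17.0394/-8.5200 ≈ 2.00.
So the convergence is quadratic (order 2).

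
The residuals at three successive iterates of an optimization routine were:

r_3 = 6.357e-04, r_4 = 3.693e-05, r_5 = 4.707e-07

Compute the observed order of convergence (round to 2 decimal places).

1.53

p ≈ ln(r_5/r_4) / ln(r_4/r_3)
  = ln(4.707e-07/3.693e-05) / ln(3.693e-05/6.357e-04)
  = ln(0.0127457) / ln(0.0580934)
  = -4.36256 / -2.84570 ≈ 1.53304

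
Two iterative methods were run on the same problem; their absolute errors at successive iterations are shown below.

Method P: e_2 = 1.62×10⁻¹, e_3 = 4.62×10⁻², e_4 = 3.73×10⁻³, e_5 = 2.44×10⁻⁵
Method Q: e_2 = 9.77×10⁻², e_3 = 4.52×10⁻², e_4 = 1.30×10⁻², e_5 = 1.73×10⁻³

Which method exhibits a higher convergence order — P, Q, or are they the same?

P

Method P: p ≈ ln(2.44×10⁻⁵/3.73×10⁻³)/ln(3.73×10⁻³/4.62×10⁻²) ≈ 2.00.
Method Q: p ≈ ln(1.73×10⁻³/1.30×10⁻²)/ln(1.30×10⁻²/4.52×10⁻²) ≈ 1.62.
Method P has the higher order (≈2.0 vs ≈1.6).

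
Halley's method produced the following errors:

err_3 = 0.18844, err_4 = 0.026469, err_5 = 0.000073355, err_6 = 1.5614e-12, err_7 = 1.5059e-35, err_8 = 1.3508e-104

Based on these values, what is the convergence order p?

3

Consecutive ratios: err_8/err_7 = 1.3508e-104/1.5059e-35 = 8.97005e-70, err_7/err_6 = 1.5059e-35/1.5614e-12 = 9.64455e-24.
p ≈ ln(8.97005e-70)/ln(9.64455e-24) = -158.9871/-52.9956 ≈ 3.00.
So the convergence is cubic (order 3).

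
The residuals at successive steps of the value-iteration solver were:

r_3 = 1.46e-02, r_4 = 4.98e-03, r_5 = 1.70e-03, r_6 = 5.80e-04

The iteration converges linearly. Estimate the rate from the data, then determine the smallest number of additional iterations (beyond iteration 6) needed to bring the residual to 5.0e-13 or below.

Rate ρ ≈ r_6/r_5 = 5.80e-04/1.70e-03 = 0.3412.
After j more steps, r_{6+j} ≈ 5.80e-04·ρ^j; need ρ^j ≤ 5.0e-13/5.80e-04 = 8.62069e-10.
j ≥ ln(8.62069e-10)/ln(0.3412) = -20.8717/-1.07529 = 19.410.
So 20 more iterations are needed.

20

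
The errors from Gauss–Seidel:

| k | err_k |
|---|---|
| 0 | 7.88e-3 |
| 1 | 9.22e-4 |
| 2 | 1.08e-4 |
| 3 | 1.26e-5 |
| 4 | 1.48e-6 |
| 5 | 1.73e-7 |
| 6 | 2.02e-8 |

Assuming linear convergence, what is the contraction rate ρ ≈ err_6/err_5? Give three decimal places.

ρ ≈ err_6/err_5 = 2.02e-8/1.73e-7 = 0.11676

0.117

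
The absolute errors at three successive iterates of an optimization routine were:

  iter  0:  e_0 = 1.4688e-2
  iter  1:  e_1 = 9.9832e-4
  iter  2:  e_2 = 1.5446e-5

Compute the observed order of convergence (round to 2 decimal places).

1.55

p ≈ ln(e_2/e_1) / ln(e_1/e_0)
  = ln(1.5446e-5/9.9832e-4) / ln(9.9832e-4/1.4688e-2)
  = ln(0.015472) / ln(0.0679684)
  = -4.16872 / -2.68871 ≈ 1.55045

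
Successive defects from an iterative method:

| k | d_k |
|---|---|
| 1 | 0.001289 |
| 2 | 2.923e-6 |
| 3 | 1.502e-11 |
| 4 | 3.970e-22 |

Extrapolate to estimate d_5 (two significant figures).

2.8e-43

First estimate the order: p ≈ ln(d_4/d_3) / ln(d_3/d_2) = ln(3.970e-22/1.502e-11)/ln(1.502e-11/2.923e-6) = ln(2.64314e-11)/ln(5.13856e-06) ≈ 1.9999.
Then d_5 ≈ d_4·(d_4/d_3)^p = 3.970e-22·(2.64314e-11)^1.9999 = 3.970e-22·7.00323e-22 ≈ 2.78e-43.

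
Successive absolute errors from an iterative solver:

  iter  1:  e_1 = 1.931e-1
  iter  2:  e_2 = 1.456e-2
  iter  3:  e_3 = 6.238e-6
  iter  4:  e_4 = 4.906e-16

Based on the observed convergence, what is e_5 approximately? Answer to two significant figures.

2.4e-46

First estimate the order: p ≈ ln(e_4/e_3) / ln(e_3/e_2) = ln(4.906e-16/6.238e-6)/ln(6.238e-6/1.456e-2) = ln(7.8647e-11)/ln(0.000428434) ≈ 3.0000.
Then e_5 ≈ e_4·(e_4/e_3)^p = 4.906e-16·(7.8647e-11)^3.0000 = 4.906e-16·4.86459e-31 ≈ 2.387e-46.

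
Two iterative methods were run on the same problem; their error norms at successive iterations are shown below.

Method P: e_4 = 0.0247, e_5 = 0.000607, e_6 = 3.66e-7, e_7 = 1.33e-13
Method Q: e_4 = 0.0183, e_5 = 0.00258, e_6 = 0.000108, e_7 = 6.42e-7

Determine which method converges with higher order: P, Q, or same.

P

Method P: p ≈ ln(1.33e-13/3.66e-7)/ln(3.66e-7/0.000607) ≈ 2.00.
Method Q: p ≈ ln(6.42e-7/0.000108)/ln(0.000108/0.00258) ≈ 1.62.
Method P has the higher order (≈2.0 vs ≈1.6).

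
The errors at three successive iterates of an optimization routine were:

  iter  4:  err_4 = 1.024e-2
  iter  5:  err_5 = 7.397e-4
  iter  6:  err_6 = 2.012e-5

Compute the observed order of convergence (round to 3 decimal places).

1.372

p ≈ ln(err_6/err_5) / ln(err_5/err_4)
  = ln(2.012e-5/7.397e-4) / ln(7.397e-4/1.024e-2)
  = ln(0.0272002) / ln(0.0722363)
  = -3.604531 / -2.627813 ≈ 1.371685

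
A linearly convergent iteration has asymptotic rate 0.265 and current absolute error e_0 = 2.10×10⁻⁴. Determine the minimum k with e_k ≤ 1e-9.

10

After k steps, e_k ≈ 2.10×10⁻⁴·0.265^k.
Need 0.265^k ≤ 1e-9/2.10×10⁻⁴ = 4.7619e-06.
k ≥ ln(4.7619e-06)/ln(0.265) = -12.2549/-1.32803 = 9.228.
Smallest integer k = 10.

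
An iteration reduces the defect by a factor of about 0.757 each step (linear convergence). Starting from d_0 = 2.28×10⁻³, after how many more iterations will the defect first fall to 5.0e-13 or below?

80

After k steps, d_k ≈ 2.28×10⁻³·0.757^k.
Need 0.757^k ≤ 5.0e-13/2.28×10⁻³ = 2.19298e-10.
k ≥ ln(2.19298e-10)/ln(0.757) = -22.2406/-0.27839 = 79.890.
Smallest integer k = 80.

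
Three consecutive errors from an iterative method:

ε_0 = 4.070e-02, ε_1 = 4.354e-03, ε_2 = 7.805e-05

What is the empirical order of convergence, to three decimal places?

p ≈ ln(ε_2/ε_1) / ln(ε_1/ε_0)
  = ln(7.805e-05/4.354e-03) / ln(4.354e-03/4.070e-02)
  = ln(0.017926) / ln(0.106978)
  = -4.021503 / -2.235132 ≈ 1.799224

1.799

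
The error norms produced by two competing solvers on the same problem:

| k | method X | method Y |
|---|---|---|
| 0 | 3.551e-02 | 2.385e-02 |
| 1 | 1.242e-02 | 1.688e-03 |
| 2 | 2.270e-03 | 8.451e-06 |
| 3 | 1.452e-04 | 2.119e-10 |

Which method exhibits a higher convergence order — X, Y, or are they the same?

Method X: p ≈ ln(1.452e-04/2.270e-03)/ln(2.270e-03/1.242e-02) ≈ 1.62.
Method Y: p ≈ ln(2.119e-10/8.451e-06)/ln(8.451e-06/1.688e-03) ≈ 2.00.
Method Y has the higher order (≈2.0 vs ≈1.6).

Y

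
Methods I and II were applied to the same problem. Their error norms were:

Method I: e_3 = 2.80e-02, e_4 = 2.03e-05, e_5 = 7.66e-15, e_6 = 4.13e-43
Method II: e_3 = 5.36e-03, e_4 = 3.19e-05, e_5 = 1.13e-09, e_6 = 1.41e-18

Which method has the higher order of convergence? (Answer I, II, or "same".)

Method I: p ≈ ln(4.13e-43/7.66e-15)/ln(7.66e-15/2.03e-05) ≈ 3.00.
Method II: p ≈ ln(1.41e-18/1.13e-09)/ln(1.13e-09/3.19e-05) ≈ 2.00.
Method I has the higher order (≈3.0 vs ≈2.0).

I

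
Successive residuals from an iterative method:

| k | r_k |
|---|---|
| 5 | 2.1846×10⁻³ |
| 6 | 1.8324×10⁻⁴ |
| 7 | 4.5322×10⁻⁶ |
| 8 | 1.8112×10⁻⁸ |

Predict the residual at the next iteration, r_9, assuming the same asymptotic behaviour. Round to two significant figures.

First estimate the order: p ≈ ln(r_8/r_7) / ln(r_7/r_6) = ln(1.8112×10⁻⁸/4.5322×10⁻⁶)/ln(4.5322×10⁻⁶/1.8324×10⁻⁴) = ln(0.00399629)/ln(0.0247337) ≈ 1.4927.
Then r_9 ≈ r_8·(r_8/r_7)^p = 1.8112×10⁻⁸·(0.00399629)^1.4927 = 1.8112×10⁻⁸·0.000263023 ≈ 4.764e-12.

4.8e-12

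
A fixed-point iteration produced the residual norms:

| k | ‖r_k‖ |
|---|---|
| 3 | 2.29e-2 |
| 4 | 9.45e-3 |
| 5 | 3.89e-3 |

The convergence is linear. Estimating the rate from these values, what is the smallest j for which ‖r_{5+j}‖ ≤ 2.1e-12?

25

Rate ρ ≈ ‖r_5‖/‖r_4‖ = 3.89e-3/9.45e-3 = 0.4116.
After j more steps, ‖r_{5+j}‖ ≈ 3.89e-3·ρ^j; need ρ^j ≤ 2.1e-12/3.89e-3 = 5.39846e-10.
j ≥ ln(5.39846e-10)/ln(0.4116) = -21.3397/-0.88770 = 24.039.
So 25 more iterations are needed.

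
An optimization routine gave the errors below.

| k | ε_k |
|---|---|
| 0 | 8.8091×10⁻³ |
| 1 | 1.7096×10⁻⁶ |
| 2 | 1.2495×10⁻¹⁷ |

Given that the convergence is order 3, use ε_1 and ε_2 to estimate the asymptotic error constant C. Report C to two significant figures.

C ≈ ε_2 / ε_1^3
  = 1.2495×10⁻¹⁷ / (1.7096×10⁻⁶)^3
  = 1.2495×10⁻¹⁷ / 4.9967e-18 ≈ 2.5006

2.5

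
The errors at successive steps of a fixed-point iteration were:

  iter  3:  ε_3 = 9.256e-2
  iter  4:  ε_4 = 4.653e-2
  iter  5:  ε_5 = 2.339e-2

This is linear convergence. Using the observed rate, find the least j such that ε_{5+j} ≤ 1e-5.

Rate ρ ≈ ε_5/ε_4 = 2.339e-2/4.653e-2 = 0.5027.
After j more steps, ε_{5+j} ≈ 2.339e-2·ρ^j; need ρ^j ≤ 1e-5/2.339e-2 = 0.000427533.
j ≥ ln(0.000427533)/ln(0.5027) = -7.7575/-0.68776 = 11.279.
So 12 more iterations are needed.

12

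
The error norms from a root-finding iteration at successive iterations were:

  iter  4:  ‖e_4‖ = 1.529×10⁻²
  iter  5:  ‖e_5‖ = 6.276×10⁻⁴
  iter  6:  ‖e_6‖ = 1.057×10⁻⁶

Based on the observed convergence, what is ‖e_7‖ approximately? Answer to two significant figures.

First estimate the order: p ≈ ln(‖e_6‖/‖e_5‖) / ln(‖e_5‖/‖e_4‖) = ln(1.057×10⁻⁶/6.276×10⁻⁴)/ln(6.276×10⁻⁴/1.529×10⁻²) = ln(0.00168419)/ln(0.0410464) ≈ 2.0001.
Then ‖e_7‖ ≈ ‖e_6‖·(‖e_6‖/‖e_5‖)^p = 1.057×10⁻⁶·(0.00168419)^2.0001 = 1.057×10⁻⁶·2.83469e-06 ≈ 2.996e-12.

3.0e-12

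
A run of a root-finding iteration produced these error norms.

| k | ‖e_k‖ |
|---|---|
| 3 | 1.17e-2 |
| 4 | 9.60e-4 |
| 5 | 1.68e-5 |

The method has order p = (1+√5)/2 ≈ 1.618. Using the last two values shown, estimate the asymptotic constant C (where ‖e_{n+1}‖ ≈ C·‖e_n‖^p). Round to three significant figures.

1.28

C ≈ ‖e_5‖ / ‖e_4‖^1.618
  = 1.68e-5 / (9.60e-4)^1.618
  = 1.68e-5 / 1.31013e-05 ≈ 1.2823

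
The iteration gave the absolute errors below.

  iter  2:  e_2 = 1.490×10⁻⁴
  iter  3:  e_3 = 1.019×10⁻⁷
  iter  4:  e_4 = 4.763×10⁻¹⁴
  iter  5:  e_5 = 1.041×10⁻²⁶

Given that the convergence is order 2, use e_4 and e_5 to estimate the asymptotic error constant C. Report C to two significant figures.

4.6

C ≈ e_5 / e_4^2
  = 1.041×10⁻²⁶ / (4.763×10⁻¹⁴)^2
  = 1.041×10⁻²⁶ / 2.26862e-27 ≈ 4.5887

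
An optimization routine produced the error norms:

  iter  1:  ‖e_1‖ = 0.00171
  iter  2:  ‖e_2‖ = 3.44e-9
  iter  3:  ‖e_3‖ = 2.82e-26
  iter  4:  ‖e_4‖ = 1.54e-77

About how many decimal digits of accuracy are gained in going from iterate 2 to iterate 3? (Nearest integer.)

17

Digits gained ≈ log₁₀(‖e_2‖/‖e_3‖) = log₁₀(3.44e-9/2.82e-26) = log₁₀(1.21986e+17) ≈ 17.086.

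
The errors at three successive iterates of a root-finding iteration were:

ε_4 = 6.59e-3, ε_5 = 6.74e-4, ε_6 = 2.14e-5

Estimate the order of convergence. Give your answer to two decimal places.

p ≈ ln(ε_6/ε_5) / ln(ε_5/ε_4)
  = ln(2.14e-5/6.74e-4) / ln(6.74e-4/6.59e-3)
  = ln(0.0317507) / ln(0.102276)
  = -3.44984 / -2.28008 ≈ 1.51303

1.51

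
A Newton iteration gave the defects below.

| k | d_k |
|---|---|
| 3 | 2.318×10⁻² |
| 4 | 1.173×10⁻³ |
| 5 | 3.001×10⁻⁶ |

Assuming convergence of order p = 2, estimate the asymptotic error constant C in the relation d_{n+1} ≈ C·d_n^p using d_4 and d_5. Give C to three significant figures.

C ≈ d_5 / d_4^2
  = 3.001×10⁻⁶ / (1.173×10⁻³)^2
  = 3.001×10⁻⁶ / 1.37593e-06 ≈ 2.1811

2.18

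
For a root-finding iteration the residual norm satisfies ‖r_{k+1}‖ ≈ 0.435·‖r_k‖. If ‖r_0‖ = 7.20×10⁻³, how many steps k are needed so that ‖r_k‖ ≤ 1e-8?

After k steps, ‖r_k‖ ≈ 7.20×10⁻³·0.435^k.
Need 0.435^k ≤ 1e-8/7.20×10⁻³ = 1.38889e-06.
k ≥ ln(1.38889e-06)/ln(0.435) = -13.4870/-0.83241 = 16.202.
Smallest integer k = 17.

17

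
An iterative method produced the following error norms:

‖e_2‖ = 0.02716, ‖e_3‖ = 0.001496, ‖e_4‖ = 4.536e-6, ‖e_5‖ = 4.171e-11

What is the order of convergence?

2

Consecutive ratios: ‖e_5‖/‖e_4‖ = 4.171e-11/4.536e-6 = 9.19533e-06, ‖e_4‖/‖e_3‖ = 4.536e-6/0.001496 = 0.00303209.
p ≈ ln(9.19533e-06)/ln(0.00303209) = -11.5968/-5.7985 ≈ 2.00.
So the convergence is quadratic (order 2).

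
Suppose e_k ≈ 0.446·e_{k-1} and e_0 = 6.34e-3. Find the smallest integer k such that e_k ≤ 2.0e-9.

19

After k steps, e_k ≈ 6.34e-3·0.446^k.
Need 0.446^k ≤ 2.0e-9/6.34e-3 = 3.15457e-07.
k ≥ ln(3.15457e-07)/ln(0.446) = -14.9692/-0.80744 = 18.539.
Smallest integer k = 19.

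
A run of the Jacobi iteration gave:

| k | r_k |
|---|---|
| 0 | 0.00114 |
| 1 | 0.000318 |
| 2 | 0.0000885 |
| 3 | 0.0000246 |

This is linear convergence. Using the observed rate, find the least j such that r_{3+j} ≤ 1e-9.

8

Rate ρ ≈ r_3/r_2 = 0.0000246/0.0000885 = 0.2780.
After j more steps, r_{3+j} ≈ 0.0000246·ρ^j; need ρ^j ≤ 1e-9/0.0000246 = 4.06504e-05.
j ≥ ln(4.06504e-05)/ln(0.2780) = -10.1105/-1.28013 = 7.898.
So 8 more iterations are needed.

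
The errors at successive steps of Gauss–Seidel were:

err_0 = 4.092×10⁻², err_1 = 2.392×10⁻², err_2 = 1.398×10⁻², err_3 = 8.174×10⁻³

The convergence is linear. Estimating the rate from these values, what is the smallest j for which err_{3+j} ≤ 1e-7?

22

Rate ρ ≈ err_3/err_2 = 8.174×10⁻³/1.398×10⁻² = 0.5847.
After j more steps, err_{3+j} ≈ 8.174×10⁻³·ρ^j; need ρ^j ≤ 1e-7/8.174×10⁻³ = 1.22339e-05.
j ≥ ln(1.22339e-05)/ln(0.5847) = -11.3113/-0.53666 = 21.077.
So 22 more iterations are needed.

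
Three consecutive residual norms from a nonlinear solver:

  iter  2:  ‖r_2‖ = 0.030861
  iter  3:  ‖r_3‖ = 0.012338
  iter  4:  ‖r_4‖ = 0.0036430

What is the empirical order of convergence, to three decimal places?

p ≈ ln(‖r_4‖/‖r_3‖) / ln(‖r_3‖/‖r_2‖)
  = ln(0.0036430/0.012338) / ln(0.012338/0.030861)
  = ln(0.295267) / ln(0.399793)
  = -1.219875 / -0.916808 ≈ 1.330568

1.331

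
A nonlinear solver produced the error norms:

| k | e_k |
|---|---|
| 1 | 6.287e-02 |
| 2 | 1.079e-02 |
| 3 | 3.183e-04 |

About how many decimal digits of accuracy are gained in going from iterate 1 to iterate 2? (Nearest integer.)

Digits gained ≈ log₁₀(e_1/e_2) = log₁₀(6.287e-02/1.079e-02) = log₁₀(5.82669) ≈ 0.765.

1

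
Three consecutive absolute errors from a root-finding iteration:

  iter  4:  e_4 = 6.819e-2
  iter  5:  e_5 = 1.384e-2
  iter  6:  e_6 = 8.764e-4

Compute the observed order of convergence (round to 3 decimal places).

1.730

p ≈ ln(e_6/e_5) / ln(e_5/e_4)
  = ln(8.764e-4/1.384e-2) / ln(1.384e-2/6.819e-2)
  = ln(0.0633237) / ln(0.202962)
  = -2.759496 / -1.594737 ≈ 1.730377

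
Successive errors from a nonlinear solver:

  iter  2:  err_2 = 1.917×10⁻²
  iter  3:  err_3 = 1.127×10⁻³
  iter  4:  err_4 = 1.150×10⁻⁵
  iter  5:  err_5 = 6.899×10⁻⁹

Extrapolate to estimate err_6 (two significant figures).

4.2e-14

First estimate the order: p ≈ ln(err_5/err_4) / ln(err_4/err_3) = ln(6.899×10⁻⁹/1.150×10⁻⁵)/ln(1.150×10⁻⁵/1.127×10⁻³) = ln(0.000599913)/ln(0.0102041) ≈ 1.6181.
Then err_6 ≈ err_5·(err_5/err_4)^p = 6.899×10⁻⁹·(0.000599913)^1.6181 = 6.899×10⁻⁹·6.11821e-06 ≈ 4.221e-14.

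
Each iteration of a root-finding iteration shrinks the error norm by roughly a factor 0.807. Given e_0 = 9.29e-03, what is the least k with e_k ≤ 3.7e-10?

After k steps, e_k ≈ 9.29e-03·0.807^k.
Need 0.807^k ≤ 3.7e-10/9.29e-03 = 3.98278e-08.
k ≥ ln(3.98278e-08)/ln(0.807) = -17.0387/-0.21443 = 79.460.
Smallest integer k = 80.

80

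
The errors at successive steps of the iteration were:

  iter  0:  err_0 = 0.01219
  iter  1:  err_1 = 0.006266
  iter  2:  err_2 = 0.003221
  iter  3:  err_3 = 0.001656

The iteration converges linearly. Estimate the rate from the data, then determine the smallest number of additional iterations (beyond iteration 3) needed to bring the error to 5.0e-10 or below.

Rate ρ ≈ err_3/err_2 = 0.001656/0.003221 = 0.5141.
After j more steps, err_{3+j} ≈ 0.001656·ρ^j; need ρ^j ≤ 5.0e-10/0.001656 = 3.01932e-07.
j ≥ ln(3.01932e-07)/ln(0.5141) = -15.0131/-0.66534 = 22.565.
So 23 more iterations are needed.

23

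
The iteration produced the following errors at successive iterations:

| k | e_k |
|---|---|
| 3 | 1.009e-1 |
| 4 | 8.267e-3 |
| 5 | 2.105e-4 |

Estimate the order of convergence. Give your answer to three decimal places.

1.467

p ≈ ln(e_5/e_4) / ln(e_4/e_3)
  = ln(2.105e-4/8.267e-3) / ln(8.267e-3/1.009e-1)
  = ln(0.0254627) / ln(0.0819326)
  = -3.670541 / -2.501858 ≈ 1.467126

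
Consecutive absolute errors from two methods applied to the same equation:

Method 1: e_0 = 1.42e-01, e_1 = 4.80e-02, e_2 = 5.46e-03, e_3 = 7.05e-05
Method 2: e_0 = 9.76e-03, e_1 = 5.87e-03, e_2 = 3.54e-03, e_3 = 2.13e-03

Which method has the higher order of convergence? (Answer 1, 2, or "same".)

1

Method 1: p ≈ ln(7.05e-05/5.46e-03)/ln(5.46e-03/4.80e-02) ≈ 2.00.
Method 2: p ≈ ln(2.13e-03/3.54e-03)/ln(3.54e-03/5.87e-03) ≈ 1.00.
Method 1 has the higher order (≈2.0 vs ≈1.0).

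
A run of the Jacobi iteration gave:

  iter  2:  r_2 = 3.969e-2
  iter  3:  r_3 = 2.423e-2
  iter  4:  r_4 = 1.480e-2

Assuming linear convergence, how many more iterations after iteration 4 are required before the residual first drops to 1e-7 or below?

Rate ρ ≈ r_4/r_3 = 1.480e-2/2.423e-2 = 0.6108.
After j more steps, r_{4+j} ≈ 1.480e-2·ρ^j; need ρ^j ≤ 1e-7/1.480e-2 = 6.75676e-06.
j ≥ ln(6.75676e-06)/ln(0.6108) = -11.9050/-0.49299 = 24.149.
So 25 more iterations are needed.

25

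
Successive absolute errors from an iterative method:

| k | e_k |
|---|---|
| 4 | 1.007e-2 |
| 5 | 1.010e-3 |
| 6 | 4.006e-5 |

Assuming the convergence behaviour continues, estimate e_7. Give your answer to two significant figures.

First estimate the order: p ≈ ln(e_6/e_5) / ln(e_5/e_4) = ln(4.006e-5/1.010e-3)/ln(1.010e-3/1.007e-2) = ln(0.0396634)/ln(0.100298) ≈ 1.4034.
Then e_7 ≈ e_6·(e_6/e_5)^p = 4.006e-5·(0.0396634)^1.4034 = 4.006e-5·0.010789 ≈ 4.322e-07.

4.3e-7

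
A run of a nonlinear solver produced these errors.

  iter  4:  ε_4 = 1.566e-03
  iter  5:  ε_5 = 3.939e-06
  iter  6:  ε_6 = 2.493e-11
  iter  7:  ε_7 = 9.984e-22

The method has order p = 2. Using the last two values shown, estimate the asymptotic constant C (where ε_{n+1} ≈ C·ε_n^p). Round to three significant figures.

1.61

C ≈ ε_7 / ε_6^2
  = 9.984e-22 / (2.493e-11)^2
  = 9.984e-22 / 6.21505e-22 ≈ 1.6064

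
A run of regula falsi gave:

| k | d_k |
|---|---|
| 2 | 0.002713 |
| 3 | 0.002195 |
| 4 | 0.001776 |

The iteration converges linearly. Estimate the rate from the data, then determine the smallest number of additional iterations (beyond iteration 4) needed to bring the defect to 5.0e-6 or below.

Rate ρ ≈ d_4/d_3 = 0.001776/0.002195 = 0.8091.
After j more steps, d_{4+j} ≈ 0.001776·ρ^j; need ρ^j ≤ 5.0e-6/0.001776 = 0.00281532.
j ≥ ln(0.00281532)/ln(0.8091) = -5.8727/-0.21183 = 27.724.
So 28 more iterations are needed.

28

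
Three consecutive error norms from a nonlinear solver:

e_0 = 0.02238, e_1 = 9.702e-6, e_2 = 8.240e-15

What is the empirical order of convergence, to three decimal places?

2.697

p ≈ ln(e_2/e_1) / ln(e_1/e_0)
  = ln(8.240e-15/9.702e-6) / ln(9.702e-6/0.02238)
  = ln(8.49309e-10) / ln(0.000433512)
  = -20.886598 / -7.743591 ≈ 2.697275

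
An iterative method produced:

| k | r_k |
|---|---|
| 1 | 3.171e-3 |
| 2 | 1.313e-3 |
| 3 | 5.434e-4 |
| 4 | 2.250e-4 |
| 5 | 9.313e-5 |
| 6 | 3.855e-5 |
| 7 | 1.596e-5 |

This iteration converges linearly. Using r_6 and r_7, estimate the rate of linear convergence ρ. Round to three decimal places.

ρ ≈ r_7/r_6 = 1.596e-5/3.855e-5 = 0.41401

0.414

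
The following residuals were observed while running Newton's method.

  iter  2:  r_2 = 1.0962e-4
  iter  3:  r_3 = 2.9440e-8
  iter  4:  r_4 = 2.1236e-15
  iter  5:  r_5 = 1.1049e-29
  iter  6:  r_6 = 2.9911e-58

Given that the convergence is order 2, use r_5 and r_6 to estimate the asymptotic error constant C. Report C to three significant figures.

2.45

C ≈ r_6 / r_5^2
  = 2.9911e-58 / (1.1049e-29)^2
  = 2.9911e-58 / 1.2208e-58 ≈ 2.4501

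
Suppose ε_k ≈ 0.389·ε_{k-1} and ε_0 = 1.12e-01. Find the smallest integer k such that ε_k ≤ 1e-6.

13

After k steps, ε_k ≈ 1.12e-01·0.389^k.
Need 0.389^k ≤ 1e-6/1.12e-01 = 8.92857e-06.
k ≥ ln(8.92857e-06)/ln(0.389) = -11.6263/-0.94418 = 12.314.
Smallest integer k = 13.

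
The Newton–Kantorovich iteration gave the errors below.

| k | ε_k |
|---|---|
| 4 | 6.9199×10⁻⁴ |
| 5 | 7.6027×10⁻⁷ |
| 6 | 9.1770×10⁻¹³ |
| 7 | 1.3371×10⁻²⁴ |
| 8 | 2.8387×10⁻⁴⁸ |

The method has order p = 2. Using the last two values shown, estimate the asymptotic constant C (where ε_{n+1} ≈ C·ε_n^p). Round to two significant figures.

1.6

C ≈ ε_8 / ε_7^2
  = 2.8387×10⁻⁴⁸ / (1.3371×10⁻²⁴)^2
  = 2.8387×10⁻⁴⁸ / 1.78784e-48 ≈ 1.5878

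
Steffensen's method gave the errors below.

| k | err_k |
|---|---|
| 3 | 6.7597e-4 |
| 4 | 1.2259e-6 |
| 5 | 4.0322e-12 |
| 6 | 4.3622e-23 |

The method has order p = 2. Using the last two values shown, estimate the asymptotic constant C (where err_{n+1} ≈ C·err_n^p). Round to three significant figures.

2.68

C ≈ err_6 / err_5^2
  = 4.3622e-23 / (4.0322e-12)^2
  = 4.3622e-23 / 1.62586e-23 ≈ 2.683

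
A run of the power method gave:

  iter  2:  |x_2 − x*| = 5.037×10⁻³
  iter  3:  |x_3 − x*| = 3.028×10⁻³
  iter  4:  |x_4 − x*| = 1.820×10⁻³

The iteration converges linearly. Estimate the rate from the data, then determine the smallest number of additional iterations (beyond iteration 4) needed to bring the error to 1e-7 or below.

20

Rate ρ ≈ |x_4 − x*|/|x_3 − x*| = 1.820×10⁻³/3.028×10⁻³ = 0.6011.
After j more steps, |x_{4+j} − x*| ≈ 1.820×10⁻³·ρ^j; need ρ^j ≤ 1e-7/1.820×10⁻³ = 5.49451e-05.
j ≥ ln(5.49451e-05)/ln(0.6011) = -9.8092/-0.50899 = 19.272.
So 20 more iterations are needed.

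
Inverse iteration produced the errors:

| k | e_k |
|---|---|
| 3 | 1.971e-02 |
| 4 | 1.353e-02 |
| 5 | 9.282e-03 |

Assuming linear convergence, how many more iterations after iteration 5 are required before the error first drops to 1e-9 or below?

43

Rate ρ ≈ e_5/e_4 = 9.282e-03/1.353e-02 = 0.6860.
After j more steps, e_{5+j} ≈ 9.282e-03·ρ^j; need ρ^j ≤ 1e-9/9.282e-03 = 1.07735e-07.
j ≥ ln(1.07735e-07)/ln(0.6860) = -16.0436/-0.37688 = 42.570.
So 43 more iterations are needed.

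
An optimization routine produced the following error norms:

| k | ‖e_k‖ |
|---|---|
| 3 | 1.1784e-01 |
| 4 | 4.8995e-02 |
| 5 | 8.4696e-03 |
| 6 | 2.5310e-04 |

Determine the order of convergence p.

Consecutive ratios: ‖e_6‖/‖e_5‖ = 2.5310e-04/8.4696e-03 = 0.0298833, ‖e_5‖/‖e_4‖ = 8.4696e-03/4.8995e-02 = 0.172867.
p ≈ ln(0.0298833)/ln(0.172867) = -3.5105/-1.7552 ≈ 2.00.
So the convergence is quadratic (order 2).

2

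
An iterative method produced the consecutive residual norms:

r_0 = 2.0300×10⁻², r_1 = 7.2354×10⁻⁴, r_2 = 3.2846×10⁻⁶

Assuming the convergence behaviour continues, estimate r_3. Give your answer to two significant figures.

5.3e-10

First estimate the order: p ≈ ln(r_2/r_1) / ln(r_1/r_0) = ln(3.2846×10⁻⁶/7.2354×10⁻⁴)/ln(7.2354×10⁻⁴/2.0300×10⁻²) = ln(0.00453962)/ln(0.0356424) ≈ 1.6180.
Then r_3 ≈ r_2·(r_2/r_1)^p = 3.2846×10⁻⁶·(0.00453962)^1.6180 = 3.2846×10⁻⁶·0.000161829 ≈ 5.315e-10.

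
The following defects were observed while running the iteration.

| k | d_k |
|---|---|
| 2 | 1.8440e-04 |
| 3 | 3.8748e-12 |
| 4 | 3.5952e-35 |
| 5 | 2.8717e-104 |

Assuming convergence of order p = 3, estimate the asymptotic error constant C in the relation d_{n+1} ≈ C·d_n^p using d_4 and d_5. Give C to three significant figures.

C ≈ d_5 / d_4^3
  = 2.8717e-104 / (3.5952e-35)^3
  = 2.8717e-104 / 4.64696e-104 ≈ 0.61797

0.618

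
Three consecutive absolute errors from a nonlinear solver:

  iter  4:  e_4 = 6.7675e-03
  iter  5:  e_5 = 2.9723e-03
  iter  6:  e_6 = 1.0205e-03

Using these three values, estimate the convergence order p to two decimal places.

p ≈ ln(e_6/e_5) / ln(e_5/e_4)
  = ln(1.0205e-03/2.9723e-03) / ln(2.9723e-03/6.7675e-03)
  = ln(0.343337) / ln(0.439202)
  = -1.06904 / -0.82280 ≈ 1.29927

1.30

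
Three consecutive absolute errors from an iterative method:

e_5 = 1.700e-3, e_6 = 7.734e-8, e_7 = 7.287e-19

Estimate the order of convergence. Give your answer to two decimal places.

2.54

p ≈ ln(e_7/e_6) / ln(e_6/e_5)
  = ln(7.287e-19/7.734e-8) / ln(7.734e-8/1.700e-3)
  = ln(9.42203e-12) / ln(4.54941e-05)
  = -25.38797 / -9.99793 ≈ 2.53932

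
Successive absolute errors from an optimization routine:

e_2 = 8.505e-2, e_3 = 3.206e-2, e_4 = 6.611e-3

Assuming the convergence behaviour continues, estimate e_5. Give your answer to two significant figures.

First estimate the order: p ≈ ln(e_4/e_3) / ln(e_3/e_2) = ln(6.611e-3/3.206e-2)/ln(3.206e-2/8.505e-2) = ln(0.206207)/ln(0.376955) ≈ 1.6183.
Then e_5 ≈ e_4·(e_4/e_3)^p = 6.611e-3·(0.206207)^1.6183 = 6.611e-3·0.077685 ≈ 0.0005136.

5.1e-4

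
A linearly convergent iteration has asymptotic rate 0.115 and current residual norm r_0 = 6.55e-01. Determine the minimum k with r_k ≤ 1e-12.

After k steps, r_k ≈ 6.55e-01·0.115^k.
Need 0.115^k ≤ 1e-12/6.55e-01 = 1.52672e-12.
k ≥ ln(1.52672e-12)/ln(0.115) = -27.2079/-2.16282 = 12.580.
Smallest integer k = 13.

13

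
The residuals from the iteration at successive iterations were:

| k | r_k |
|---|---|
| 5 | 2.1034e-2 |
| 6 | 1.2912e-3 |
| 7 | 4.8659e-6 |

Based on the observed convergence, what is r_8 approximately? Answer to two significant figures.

First estimate the order: p ≈ ln(r_7/r_6) / ln(r_6/r_5) = ln(4.8659e-6/1.2912e-3)/ln(1.2912e-3/2.1034e-2) = ln(0.00376851)/ln(0.0613863) ≈ 2.0000.
Then r_8 ≈ r_7·(r_7/r_6)^p = 4.8659e-6·(0.00376851)^2.0000 = 4.8659e-6·1.42017e-05 ≈ 6.91e-11.

6.9e-11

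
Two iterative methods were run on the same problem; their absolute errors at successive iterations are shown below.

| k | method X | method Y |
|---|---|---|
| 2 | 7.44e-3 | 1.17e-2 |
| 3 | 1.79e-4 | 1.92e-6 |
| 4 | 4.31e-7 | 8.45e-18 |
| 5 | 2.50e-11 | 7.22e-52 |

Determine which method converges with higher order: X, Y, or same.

Method X: p ≈ ln(2.50e-11/4.31e-7)/ln(4.31e-7/1.79e-4) ≈ 1.62.
Method Y: p ≈ ln(7.22e-52/8.45e-18)/ln(8.45e-18/1.92e-6) ≈ 3.00.
Method Y has the higher order (≈3.0 vs ≈1.6).

Y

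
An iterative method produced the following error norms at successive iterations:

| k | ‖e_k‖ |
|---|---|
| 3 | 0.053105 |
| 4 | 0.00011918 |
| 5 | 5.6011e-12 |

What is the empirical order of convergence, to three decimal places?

p ≈ ln(‖e_5‖/‖e_4‖) / ln(‖e_4‖/‖e_3‖)
  = ln(5.6011e-12/0.00011918) / ln(0.00011918/0.053105)
  = ln(4.6997e-08) / ln(0.00224423)
  = -16.873182 / -6.099393 ≈ 2.766371

2.766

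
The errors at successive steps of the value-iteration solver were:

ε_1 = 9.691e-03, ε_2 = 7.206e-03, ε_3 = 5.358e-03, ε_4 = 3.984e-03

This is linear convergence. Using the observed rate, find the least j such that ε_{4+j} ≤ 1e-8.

44

Rate ρ ≈ ε_4/ε_3 = 3.984e-03/5.358e-03 = 0.7436.
After j more steps, ε_{4+j} ≈ 3.984e-03·ρ^j; need ρ^j ≤ 1e-8/3.984e-03 = 2.51004e-06.
j ≥ ln(2.51004e-06)/ln(0.7436) = -12.8952/-0.29625 = 43.528.
So 44 more iterations are needed.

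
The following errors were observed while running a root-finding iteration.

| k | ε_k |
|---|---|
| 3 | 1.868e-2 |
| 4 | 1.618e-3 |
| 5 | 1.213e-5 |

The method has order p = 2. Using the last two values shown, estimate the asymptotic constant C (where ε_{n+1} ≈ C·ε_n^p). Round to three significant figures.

C ≈ ε_5 / ε_4^2
  = 1.213e-5 / (1.618e-3)^2
  = 1.213e-5 / 2.61792e-06 ≈ 4.6334

4.63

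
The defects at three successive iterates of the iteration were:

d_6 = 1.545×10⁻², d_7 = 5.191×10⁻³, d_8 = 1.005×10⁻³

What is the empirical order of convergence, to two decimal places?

p ≈ ln(d_8/d_7) / ln(d_7/d_6)
  = ln(1.005×10⁻³/5.191×10⁻³) / ln(5.191×10⁻³/1.545×10⁻²)
  = ln(0.193604) / ln(0.335987)
  = -1.64194 / -1.09068 ≈ 1.50543

1.51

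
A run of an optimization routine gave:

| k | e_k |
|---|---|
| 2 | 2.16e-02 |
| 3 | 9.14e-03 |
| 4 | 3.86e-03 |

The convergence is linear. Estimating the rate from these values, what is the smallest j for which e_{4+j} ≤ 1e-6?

Rate ρ ≈ e_4/e_3 = 3.86e-03/9.14e-03 = 0.4223.
After j more steps, e_{4+j} ≈ 3.86e-03·ρ^j; need ρ^j ≤ 1e-6/3.86e-03 = 0.000259067.
j ≥ ln(0.000259067)/ln(0.4223) = -8.2584/-0.86204 = 9.580.
So 10 more iterations are needed.

10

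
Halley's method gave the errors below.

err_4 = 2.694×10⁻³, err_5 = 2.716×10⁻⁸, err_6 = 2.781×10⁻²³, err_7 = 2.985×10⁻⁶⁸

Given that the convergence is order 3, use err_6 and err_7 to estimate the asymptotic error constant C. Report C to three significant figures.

1.39

C ≈ err_7 / err_6^3
  = 2.985×10⁻⁶⁸ / (2.781×10⁻²³)^3
  = 2.985×10⁻⁶⁸ / 2.15081e-68 ≈ 1.3878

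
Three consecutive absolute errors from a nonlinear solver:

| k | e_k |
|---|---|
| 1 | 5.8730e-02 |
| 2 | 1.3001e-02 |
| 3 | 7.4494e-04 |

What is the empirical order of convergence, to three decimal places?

1.896

p ≈ ln(e_3/e_2) / ln(e_2/e_1)
  = ln(7.4494e-04/1.3001e-02) / ln(1.3001e-02/5.8730e-02)
  = ln(0.0572987) / ln(0.221369)
  = -2.859477 / -1.507924 ≈ 1.896300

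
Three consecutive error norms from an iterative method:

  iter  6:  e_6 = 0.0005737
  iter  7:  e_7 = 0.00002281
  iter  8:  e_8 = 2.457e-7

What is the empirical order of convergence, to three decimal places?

1.405

p ≈ ln(e_8/e_7) / ln(e_7/e_6)
  = ln(2.457e-7/0.00002281) / ln(0.00002281/0.0005737)
  = ln(0.0107716) / ln(0.0397595)
  = -4.530842 / -3.224906 ≈ 1.404953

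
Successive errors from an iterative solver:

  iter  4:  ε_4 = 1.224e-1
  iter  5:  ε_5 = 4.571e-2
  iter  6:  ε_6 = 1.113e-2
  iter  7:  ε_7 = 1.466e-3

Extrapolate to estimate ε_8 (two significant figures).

First estimate the order: p ≈ ln(ε_7/ε_6) / ln(ε_6/ε_5) = ln(1.466e-3/1.113e-2)/ln(1.113e-2/4.571e-2) = ln(0.131716)/ln(0.243492) ≈ 1.4349.
Then ε_8 ≈ ε_7·(ε_7/ε_6)^p = 1.466e-3·(0.131716)^1.4349 = 1.466e-3·0.0545468 ≈ 7.997e-05.

8.0e-5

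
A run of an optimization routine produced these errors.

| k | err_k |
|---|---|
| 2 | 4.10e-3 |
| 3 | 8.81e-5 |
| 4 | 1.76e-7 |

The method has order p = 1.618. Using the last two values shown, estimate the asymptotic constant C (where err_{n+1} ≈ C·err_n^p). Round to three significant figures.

C ≈ err_4 / err_3^1.618
  = 1.76e-7 / (8.81e-5)^1.618
  = 1.76e-7 / 2.74771e-07 ≈ 0.64053

0.641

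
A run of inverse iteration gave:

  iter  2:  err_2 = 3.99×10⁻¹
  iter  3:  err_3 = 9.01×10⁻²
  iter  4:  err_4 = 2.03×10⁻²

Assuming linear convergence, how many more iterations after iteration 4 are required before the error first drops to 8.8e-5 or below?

Rate ρ ≈ err_4/err_3 = 2.03×10⁻²/9.01×10⁻² = 0.2253.
After j more steps, err_{4+j} ≈ 2.03×10⁻²·ρ^j; need ρ^j ≤ 8.8e-5/2.03×10⁻² = 0.00433498.
j ≥ ln(0.00433498)/ln(0.2253) = -5.4410/-1.49032 = 3.651.
So 4 more iterations are needed.

4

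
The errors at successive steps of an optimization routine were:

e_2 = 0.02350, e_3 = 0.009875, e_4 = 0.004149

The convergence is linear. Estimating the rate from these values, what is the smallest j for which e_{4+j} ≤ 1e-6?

Rate ρ ≈ e_4/e_3 = 0.004149/0.009875 = 0.4202.
After j more steps, e_{4+j} ≈ 0.004149·ρ^j; need ρ^j ≤ 1e-6/0.004149 = 0.000241022.
j ≥ ln(0.000241022)/ln(0.4202) = -8.3306/-0.86702 = 9.608.
So 10 more iterations are needed.

10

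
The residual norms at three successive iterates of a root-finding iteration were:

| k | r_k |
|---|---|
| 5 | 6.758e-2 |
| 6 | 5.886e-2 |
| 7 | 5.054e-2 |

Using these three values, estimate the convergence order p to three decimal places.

1.103

p ≈ ln(r_7/r_6) / ln(r_6/r_5)
  = ln(5.054e-2/5.886e-2) / ln(5.886e-2/6.758e-2)
  = ln(0.858648) / ln(0.870968)
  = -0.152396 / -0.138150 ≈ 1.103120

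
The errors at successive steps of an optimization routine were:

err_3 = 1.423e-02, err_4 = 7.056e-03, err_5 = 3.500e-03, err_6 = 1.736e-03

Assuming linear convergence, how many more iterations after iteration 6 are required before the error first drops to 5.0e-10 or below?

Rate ρ ≈ err_6/err_5 = 1.736e-03/3.500e-03 = 0.4960.
After j more steps, err_{6+j} ≈ 1.736e-03·ρ^j; need ρ^j ≤ 5.0e-10/1.736e-03 = 2.88018e-07.
j ≥ ln(2.88018e-07)/ln(0.4960) = -15.0602/-0.70118 = 21.478.
So 22 more iterations are needed.

22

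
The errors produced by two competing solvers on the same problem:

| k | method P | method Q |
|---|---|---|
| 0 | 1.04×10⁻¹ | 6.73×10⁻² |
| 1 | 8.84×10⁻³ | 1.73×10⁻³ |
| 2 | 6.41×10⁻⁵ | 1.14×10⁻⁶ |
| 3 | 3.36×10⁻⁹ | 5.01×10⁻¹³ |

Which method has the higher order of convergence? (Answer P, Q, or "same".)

Method P: p ≈ ln(3.36×10⁻⁹/6.41×10⁻⁵)/ln(6.41×10⁻⁵/8.84×10⁻³) ≈ 2.00.
Method Q: p ≈ ln(5.01×10⁻¹³/1.14×10⁻⁶)/ln(1.14×10⁻⁶/1.73×10⁻³) ≈ 2.00.
Both orders ≈ 2.0 — effectively the same.

same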